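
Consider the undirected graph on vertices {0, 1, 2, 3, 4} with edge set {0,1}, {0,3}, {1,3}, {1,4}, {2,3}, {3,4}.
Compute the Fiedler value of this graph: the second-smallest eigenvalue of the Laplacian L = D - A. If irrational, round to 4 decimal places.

With the vertex order [0, 1, 2, 3, 4], the degrees are [2, 3, 1, 4, 2], giving D = diag(2, 3, 1, 4, 2) and L = D - A. The smallest Laplacian eigenvalue is always 0. The next one, lambda_2 = 1, measures how hard the graph is to disconnect: larger values mean better connectivity. By the matrix-tree theorem the graph has (1/5) * product of the nonzero eigenvalues = 8 spanning trees.

1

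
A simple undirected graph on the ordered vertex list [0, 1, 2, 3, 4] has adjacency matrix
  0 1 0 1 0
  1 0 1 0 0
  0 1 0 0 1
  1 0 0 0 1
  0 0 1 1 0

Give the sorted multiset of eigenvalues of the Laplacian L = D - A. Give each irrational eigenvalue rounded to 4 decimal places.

[0, 1.3820, 1.3820, 3.6180, 3.6180]

Each diagonal entry of L is the vertex degree and each off-diagonal entry is -1 where an edge is present, 0 otherwise; in the order [0, 1, 2, 3, 4] the diagonal is [2, 2, 2, 2, 2]. Since every row of L sums to 0, the all-ones vector is in the kernel and 0 is an eigenvalue. The eigenvalues sum to 10, which equals trace(L) = 2|E|.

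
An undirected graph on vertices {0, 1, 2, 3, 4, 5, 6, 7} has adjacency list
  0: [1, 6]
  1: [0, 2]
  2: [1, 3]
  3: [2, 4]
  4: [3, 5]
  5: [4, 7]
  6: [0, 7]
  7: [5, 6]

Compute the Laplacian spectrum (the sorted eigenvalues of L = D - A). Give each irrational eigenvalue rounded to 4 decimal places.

Each diagonal entry of L is the vertex degree and each off-diagonal entry is -1 where an edge is present, 0 otherwise; in the order [0, 1, 2, 3, 4, 5, 6, 7] the diagonal is [2, 2, 2, 2, 2, 2, 2, 2]. Diagonalising L (or applying a numerical eigensolver to the 8x8 matrix) gives the spectrum above. The largest eigenvalue, 4, is at most the vertex count 8.

[0, 0.5858, 0.5858, 2, 2, 3.4142, 3.4142, 4]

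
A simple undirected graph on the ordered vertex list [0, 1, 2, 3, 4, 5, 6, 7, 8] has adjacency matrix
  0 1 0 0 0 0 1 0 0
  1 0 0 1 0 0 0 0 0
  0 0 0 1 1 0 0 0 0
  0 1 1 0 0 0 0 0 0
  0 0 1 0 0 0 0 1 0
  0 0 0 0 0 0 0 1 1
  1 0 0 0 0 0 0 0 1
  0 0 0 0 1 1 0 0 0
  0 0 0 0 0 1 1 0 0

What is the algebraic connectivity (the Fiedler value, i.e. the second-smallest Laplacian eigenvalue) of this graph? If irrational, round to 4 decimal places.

Each diagonal entry of L is the vertex degree and each off-diagonal entry is -1 where an edge is present, 0 otherwise; in the order [0, 1, 2, 3, 4, 5, 6, 7, 8] the diagonal is [2, 2, 2, 2, 2, 2, 2, 2, 2]. The sorted Laplacian eigenvalues are [0, 0.4679, 0.4679, 1.6527, 1.6527, 3, 3, 3.8794, 3.8794]; the algebraic connectivity is the second entry, 0.4679. The largest eigenvalue, 3.8794, is at most the vertex count 9. The eigenvalues sum to 18, which equals trace(L) = 2|E|.

0.4679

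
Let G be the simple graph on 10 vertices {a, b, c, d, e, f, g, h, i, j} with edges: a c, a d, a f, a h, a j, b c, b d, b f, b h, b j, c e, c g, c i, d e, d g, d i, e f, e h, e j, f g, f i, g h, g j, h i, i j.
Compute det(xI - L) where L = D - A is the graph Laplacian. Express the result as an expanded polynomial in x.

With the vertex order [a, b, c, d, e, f, g, h, i, j], the degrees are [5, 5, 5, 5, 5, 5, 5, 5, 5, 5], giving D = diag(5, 5, 5, 5, 5, 5, 5, 5, 5, 5) and L = D - A. The eigenvalues of L are [0, 5, 5, 5, 5, 5, 5, 5, 5, 10]; the characteristic polynomial is the product of (x - lambda_i), which multiplies out to x^10 - 50x^9 + 1100x^8 - 14000x^7 + 113750x^6 - 612500x^5 + 2187500x^4 - 5000000x^3 + 6640625x^2 - 3906250x. The coefficient of x^9 equals -trace(L) = -50, matching the sum of degrees. By the matrix-tree theorem the graph has (1/10) * product of the nonzero eigenvalues = 390625 spanning trees.

x^10 - 50x^9 + 1100x^8 - 14000x^7 + 113750x^6 - 612500x^5 + 2187500x^4 - 5000000x^3 + 6640625x^2 - 3906250x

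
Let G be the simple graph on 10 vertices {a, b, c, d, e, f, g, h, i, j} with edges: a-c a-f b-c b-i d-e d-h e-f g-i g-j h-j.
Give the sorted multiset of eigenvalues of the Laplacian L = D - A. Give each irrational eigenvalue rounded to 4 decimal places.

[0, 0.3820, 0.3820, 1.3820, 1.3820, 2.6180, 2.6180, 3.6180, 3.6180, 4]

Each diagonal entry of L is the vertex degree and each off-diagonal entry is -1 where an edge is present, 0 otherwise; in the order [a, b, c, d, e, f, g, h, i, j] the diagonal is [2, 2, 2, 2, 2, 2, 2, 2, 2, 2]. The multiplicity of 0 as a Laplacian eigenvalue equals the number of connected components. The single zero eigenvalue shows the graph is connected.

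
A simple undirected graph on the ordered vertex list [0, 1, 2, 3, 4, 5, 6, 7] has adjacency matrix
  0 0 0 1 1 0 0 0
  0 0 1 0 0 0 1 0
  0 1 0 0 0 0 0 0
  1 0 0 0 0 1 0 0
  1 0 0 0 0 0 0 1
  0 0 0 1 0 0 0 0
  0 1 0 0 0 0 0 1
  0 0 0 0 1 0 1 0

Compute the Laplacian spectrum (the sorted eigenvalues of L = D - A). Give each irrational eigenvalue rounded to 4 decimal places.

[0, 0.1522, 0.5858, 1.2346, 2, 2.7654, 3.4142, 3.8478]

Reading degrees in the order [0, 1, 2, 3, 4, 5, 6, 7] gives [2, 2, 1, 2, 2, 1, 2, 2]; set D = diag(2, 2, 1, 2, 2, 1, 2, 2) and form L = D - A. Since every row of L sums to 0, the all-ones vector is in the kernel and 0 is an eigenvalue. The single zero eigenvalue shows the graph is connected. There is one zero in the spectrum, matching the 1 component.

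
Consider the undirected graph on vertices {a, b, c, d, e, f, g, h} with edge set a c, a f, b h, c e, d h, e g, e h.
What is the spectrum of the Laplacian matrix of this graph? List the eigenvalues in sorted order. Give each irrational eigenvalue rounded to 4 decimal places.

With the vertex order [a, b, c, d, e, f, g, h], the degrees are [2, 1, 2, 1, 3, 1, 1, 3], giving D = diag(2, 1, 2, 1, 3, 1, 1, 3) and L = D - A. Since every row of L sums to 0, the all-ones vector is in the kernel and 0 is an eigenvalue. The single zero eigenvalue shows the graph is connected. The largest eigenvalue, 4.6412, is at most the vertex count 8.

[0, 0.2243, 0.5858, 1, 1.4108, 2.7237, 3.4142, 4.6412]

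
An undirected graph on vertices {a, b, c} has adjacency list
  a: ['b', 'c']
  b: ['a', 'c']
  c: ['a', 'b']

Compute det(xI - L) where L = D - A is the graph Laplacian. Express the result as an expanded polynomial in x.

With the vertex order [a, b, c], the degrees are [2, 2, 2], giving D = diag(2, 2, 2) and L = D - A. Computing det(xI - L) by cofactor expansion (or equivalently via sum-over-permutations) gives x^3 - 6x^2 + 9x. Since p(0) = det(-L) = 0, x divides p(x). By the matrix-tree theorem the graph has (1/3) * product of the nonzero eigenvalues = 3 spanning trees. There is one zero in the spectrum, matching the 1 component.

x^3 - 6x^2 + 9x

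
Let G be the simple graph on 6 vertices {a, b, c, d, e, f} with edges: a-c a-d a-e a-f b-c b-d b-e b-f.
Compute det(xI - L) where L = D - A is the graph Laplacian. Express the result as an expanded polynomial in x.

x^6 - 16x^5 + 96x^4 - 272x^3 + 368x^2 - 192x

Reading degrees in the order [a, b, c, d, e, f] gives [4, 4, 2, 2, 2, 2]; set D = diag(4, 4, 2, 2, 2, 2) and form L = D - A. Computing det(xI - L) by cofactor expansion (or equivalently via sum-over-permutations) gives x^6 - 16x^5 + 96x^4 - 272x^3 + 368x^2 - 192x. The constant term is 0 because L is singular (the all-ones vector lies in its kernel). By the matrix-tree theorem the graph has (1/6) * product of the nonzero eigenvalues = 32 spanning trees.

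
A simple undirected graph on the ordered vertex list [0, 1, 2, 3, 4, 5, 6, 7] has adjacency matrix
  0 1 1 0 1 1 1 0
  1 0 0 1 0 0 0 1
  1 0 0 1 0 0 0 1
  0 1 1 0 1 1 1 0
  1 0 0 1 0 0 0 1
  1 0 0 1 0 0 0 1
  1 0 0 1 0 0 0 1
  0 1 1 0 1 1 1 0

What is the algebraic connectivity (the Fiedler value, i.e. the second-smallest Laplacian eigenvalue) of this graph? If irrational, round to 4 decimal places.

3

Reading degrees in the order [0, 1, 2, 3, 4, 5, 6, 7] gives [5, 3, 3, 5, 3, 3, 3, 5]; set D = diag(5, 3, 3, 5, 3, 3, 3, 5) and form L = D - A. The smallest Laplacian eigenvalue is always 0. The next one, lambda_2 = 3, measures how hard the graph is to disconnect: larger values mean better connectivity. The eigenvalues sum to 30, which equals trace(L) = 2|E|.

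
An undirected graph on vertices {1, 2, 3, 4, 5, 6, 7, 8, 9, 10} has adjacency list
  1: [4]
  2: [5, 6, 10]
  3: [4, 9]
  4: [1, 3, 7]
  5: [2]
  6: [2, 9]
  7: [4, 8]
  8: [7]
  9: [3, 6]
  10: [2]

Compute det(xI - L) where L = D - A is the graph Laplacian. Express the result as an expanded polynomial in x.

Each diagonal entry of L is the vertex degree and each off-diagonal entry is -1 where an edge is present, 0 otherwise; in the order [1, 2, 3, 4, 5, 6, 7, 8, 9, 10] the diagonal is [1, 3, 2, 3, 1, 2, 2, 1, 2, 1]. L has integer entries, so p(x) = det(xI - L) has integer coefficients. Expanding the determinant yields x^10 - 18x^9 + 134x^8 - 536x^7 + 1255x^6 - 1760x^5 + 1454x^4 - 666x^3 + 146x^2 - 10x. The coefficient of x^9 equals -trace(L) = -18, matching the sum of degrees.

x^10 - 18x^9 + 134x^8 - 536x^7 + 1255x^6 - 1760x^5 + 1454x^4 - 666x^3 + 146x^2 - 10x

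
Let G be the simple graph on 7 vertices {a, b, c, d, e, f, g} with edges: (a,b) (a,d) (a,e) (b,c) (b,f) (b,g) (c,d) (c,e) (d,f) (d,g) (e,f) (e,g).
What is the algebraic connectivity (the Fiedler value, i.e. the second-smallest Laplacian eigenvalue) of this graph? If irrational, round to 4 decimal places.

3

Each diagonal entry of L is the vertex degree and each off-diagonal entry is -1 where an edge is present, 0 otherwise; in the order [a, b, c, d, e, f, g] the diagonal is [3, 4, 3, 4, 4, 3, 3]. The sorted Laplacian eigenvalues are [0, 3, 3, 3, 4, 4, 7]; the algebraic connectivity is the second entry, 3. The eigenvalues sum to 24, which equals trace(L) = 2|E|. The largest eigenvalue, 7, is at most the vertex count 7.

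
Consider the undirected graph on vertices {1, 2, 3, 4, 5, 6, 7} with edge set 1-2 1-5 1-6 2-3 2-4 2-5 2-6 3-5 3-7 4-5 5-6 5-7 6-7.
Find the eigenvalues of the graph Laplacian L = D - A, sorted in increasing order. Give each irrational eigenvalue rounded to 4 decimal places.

Reading degrees in the order [1, 2, 3, 4, 5, 6, 7] gives [3, 5, 3, 2, 6, 4, 3]; set D = diag(3, 5, 3, 2, 6, 4, 3) and form L = D - A. L is symmetric positive semidefinite, so every eigenvalue is real and nonnegative. The single zero eigenvalue shows the graph is connected.

[0, 1.8817, 2.4506, 3.5341, 4.8647, 6.2688, 7]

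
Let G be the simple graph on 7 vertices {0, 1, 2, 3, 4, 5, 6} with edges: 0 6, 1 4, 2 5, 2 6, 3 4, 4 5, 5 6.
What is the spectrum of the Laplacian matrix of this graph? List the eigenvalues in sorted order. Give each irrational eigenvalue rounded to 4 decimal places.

[0, 0.3403, 1, 1.1451, 3, 3.8549, 4.6597]

Reading degrees in the order [0, 1, 2, 3, 4, 5, 6] gives [1, 1, 2, 1, 3, 3, 3]; set D = diag(1, 1, 2, 1, 3, 3, 3) and form L = D - A. The multiplicity of 0 as a Laplacian eigenvalue equals the number of connected components. There is one zero in the spectrum, matching the 1 component.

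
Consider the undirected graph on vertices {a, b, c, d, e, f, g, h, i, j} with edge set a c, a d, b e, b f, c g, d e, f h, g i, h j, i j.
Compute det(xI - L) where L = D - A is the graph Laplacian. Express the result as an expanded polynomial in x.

With the vertex order [a, b, c, d, e, f, g, h, i, j], the degrees are [2, 2, 2, 2, 2, 2, 2, 2, 2, 2], giving D = diag(2, 2, 2, 2, 2, 2, 2, 2, 2, 2) and L = D - A. L has integer entries, so p(x) = det(xI - L) has integer coefficients. Expanding the determinant yields x^10 - 20x^9 + 170x^8 - 800x^7 + 2275x^6 - 4004x^5 + 4290x^4 - 2640x^3 + 825x^2 - 100x. Since p(0) = det(-L) = 0, x divides p(x). The eigenvalues sum to 20, which equals trace(L) = 2|E|.

x^10 - 20x^9 + 170x^8 - 800x^7 + 2275x^6 - 4004x^5 + 4290x^4 - 2640x^3 + 825x^2 - 100x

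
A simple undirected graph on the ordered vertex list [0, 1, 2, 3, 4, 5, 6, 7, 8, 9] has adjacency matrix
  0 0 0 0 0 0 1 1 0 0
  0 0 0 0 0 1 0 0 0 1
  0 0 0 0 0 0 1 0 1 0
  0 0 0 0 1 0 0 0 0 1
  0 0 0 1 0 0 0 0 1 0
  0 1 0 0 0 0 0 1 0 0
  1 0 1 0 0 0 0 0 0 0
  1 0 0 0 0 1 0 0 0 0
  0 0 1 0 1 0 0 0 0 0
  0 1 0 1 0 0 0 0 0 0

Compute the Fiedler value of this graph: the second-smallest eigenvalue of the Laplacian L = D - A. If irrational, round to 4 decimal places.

With the vertex order [0, 1, 2, 3, 4, 5, 6, 7, 8, 9], the degrees are [2, 2, 2, 2, 2, 2, 2, 2, 2, 2], giving D = diag(2, 2, 2, 2, 2, 2, 2, 2, 2, 2) and L = D - A. The smallest Laplacian eigenvalue is always 0. The next one, lambda_2 = 0.3820, measures how hard the graph is to disconnect: larger values mean better connectivity. By the matrix-tree theorem the graph has (1/10) * product of the nonzero eigenvalues = 10 spanning trees.

0.3820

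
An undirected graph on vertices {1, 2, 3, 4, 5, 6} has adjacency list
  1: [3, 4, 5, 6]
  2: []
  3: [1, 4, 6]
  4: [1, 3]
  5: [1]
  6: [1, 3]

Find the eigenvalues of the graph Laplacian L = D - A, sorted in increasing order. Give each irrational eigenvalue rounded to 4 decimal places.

[0, 0, 1, 2, 4, 5]

Reading degrees in the order [1, 2, 3, 4, 5, 6] gives [4, 0, 3, 2, 1, 2]; set D = diag(4, 0, 3, 2, 1, 2) and form L = D - A. Diagonalising L (or applying a numerical eigensolver to the 6x6 matrix) gives the spectrum above. The 2 zero eigenvalues correspond to the 2 connected components. There are 2 zeros in the spectrum, matching the 2 components.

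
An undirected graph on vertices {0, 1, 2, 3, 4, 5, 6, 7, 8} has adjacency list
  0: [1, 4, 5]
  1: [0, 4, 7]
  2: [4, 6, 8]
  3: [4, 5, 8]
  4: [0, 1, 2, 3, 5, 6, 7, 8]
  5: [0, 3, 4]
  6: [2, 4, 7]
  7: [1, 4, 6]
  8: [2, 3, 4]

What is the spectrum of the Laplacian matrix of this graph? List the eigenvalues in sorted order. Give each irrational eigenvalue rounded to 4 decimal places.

With the vertex order [0, 1, 2, 3, 4, 5, 6, 7, 8], the degrees are [3, 3, 3, 3, 8, 3, 3, 3, 3], giving D = diag(3, 3, 3, 3, 8, 3, 3, 3, 3) and L = D - A. The multiplicity of 0 as a Laplacian eigenvalue equals the number of connected components.

[0, 1.5858, 1.5858, 3, 3, 4.4142, 4.4142, 5, 9]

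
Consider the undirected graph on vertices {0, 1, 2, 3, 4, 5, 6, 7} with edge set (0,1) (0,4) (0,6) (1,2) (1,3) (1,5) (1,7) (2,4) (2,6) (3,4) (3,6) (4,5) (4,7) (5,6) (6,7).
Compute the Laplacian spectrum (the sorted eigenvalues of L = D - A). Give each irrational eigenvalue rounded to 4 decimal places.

Reading degrees in the order [0, 1, 2, 3, 4, 5, 6, 7] gives [3, 5, 3, 3, 5, 3, 5, 3]; set D = diag(3, 5, 3, 3, 5, 3, 5, 3) and form L = D - A. Since every row of L sums to 0, the all-ones vector is in the kernel and 0 is an eigenvalue. There is one zero in the spectrum, matching the 1 component.

[0, 3, 3, 3, 3, 5, 5, 8]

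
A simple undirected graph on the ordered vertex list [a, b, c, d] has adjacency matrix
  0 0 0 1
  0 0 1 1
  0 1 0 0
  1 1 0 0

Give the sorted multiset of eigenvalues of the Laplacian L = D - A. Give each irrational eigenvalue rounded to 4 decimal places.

Reading degrees in the order [a, b, c, d] gives [1, 2, 1, 2]; set D = diag(1, 2, 1, 2) and form L = D - A. The multiplicity of 0 as a Laplacian eigenvalue equals the number of connected components. The largest eigenvalue, 3.4142, is at most the vertex count 4.

[0, 0.5858, 2, 3.4142]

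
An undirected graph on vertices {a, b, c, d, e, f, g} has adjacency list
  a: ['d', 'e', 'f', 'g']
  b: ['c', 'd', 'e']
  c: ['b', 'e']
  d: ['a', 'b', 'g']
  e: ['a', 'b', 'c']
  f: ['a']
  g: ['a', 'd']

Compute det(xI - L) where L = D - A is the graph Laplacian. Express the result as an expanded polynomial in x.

Each diagonal entry of L is the vertex degree and each off-diagonal entry is -1 where an edge is present, 0 otherwise; in the order [a, b, c, d, e, f, g] the diagonal is [4, 3, 2, 3, 3, 1, 2]. Computing det(xI - L) by cofactor expansion (or equivalently via sum-over-permutations) gives x^7 - 18x^6 + 127x^5 - 444x^4 + 796x^3 - 676x^2 + 210x. Since p(0) = det(-L) = 0, x divides p(x). There is one zero in the spectrum, matching the 1 component. The largest eigenvalue, 5.4795, is at most the vertex count 7.

x^7 - 18x^6 + 127x^5 - 444x^4 + 796x^3 - 676x^2 + 210x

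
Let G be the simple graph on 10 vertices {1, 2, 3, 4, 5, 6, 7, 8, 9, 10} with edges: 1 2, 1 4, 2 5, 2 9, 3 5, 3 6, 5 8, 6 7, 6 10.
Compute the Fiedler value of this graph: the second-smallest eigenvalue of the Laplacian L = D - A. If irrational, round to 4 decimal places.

0.1535

With the vertex order [1, 2, 3, 4, 5, 6, 7, 8, 9, 10], the degrees are [2, 3, 2, 1, 3, 3, 1, 1, 1, 1], giving D = diag(2, 3, 2, 1, 3, 3, 1, 1, 1, 1) and L = D - A. The smallest Laplacian eigenvalue is always 0. The next one, lambda_2 = 0.1535, measures how hard the graph is to disconnect: larger values mean better connectivity. The eigenvalues sum to 18, which equals trace(L) = 2|E|.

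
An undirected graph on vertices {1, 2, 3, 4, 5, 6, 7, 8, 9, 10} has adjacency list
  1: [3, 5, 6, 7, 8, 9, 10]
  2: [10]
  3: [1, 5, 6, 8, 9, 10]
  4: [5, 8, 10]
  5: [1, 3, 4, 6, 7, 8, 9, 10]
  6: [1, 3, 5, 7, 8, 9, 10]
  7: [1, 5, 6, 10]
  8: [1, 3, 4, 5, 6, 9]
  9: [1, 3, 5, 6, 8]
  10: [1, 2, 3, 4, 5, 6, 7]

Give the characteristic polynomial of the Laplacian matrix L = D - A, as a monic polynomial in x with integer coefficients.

x^10 - 54x^9 + 1264x^8 - 16764x^7 + 138088x^6 - 727336x^5 + 2424826x^4 - 4858522x^3 + 5172844x^2 - 2113760x

Each diagonal entry of L is the vertex degree and each off-diagonal entry is -1 where an edge is present, 0 otherwise; in the order [1, 2, 3, 4, 5, 6, 7, 8, 9, 10] the diagonal is [7, 1, 6, 3, 8, 7, 4, 6, 5, 7]. L has integer entries, so p(x) = det(xI - L) has integer coefficients. Expanding the determinant yields x^10 - 54x^9 + 1264x^8 - 16764x^7 + 138088x^6 - 727336x^5 + 2424826x^4 - 4858522x^3 + 5172844x^2 - 2113760x. The constant term is 0 because L is singular (the all-ones vector lies in its kernel). By the matrix-tree theorem the graph has (1/10) * product of the nonzero eigenvalues = 211376 spanning trees. The largest eigenvalue, 9.0449, is at most the vertex count 10.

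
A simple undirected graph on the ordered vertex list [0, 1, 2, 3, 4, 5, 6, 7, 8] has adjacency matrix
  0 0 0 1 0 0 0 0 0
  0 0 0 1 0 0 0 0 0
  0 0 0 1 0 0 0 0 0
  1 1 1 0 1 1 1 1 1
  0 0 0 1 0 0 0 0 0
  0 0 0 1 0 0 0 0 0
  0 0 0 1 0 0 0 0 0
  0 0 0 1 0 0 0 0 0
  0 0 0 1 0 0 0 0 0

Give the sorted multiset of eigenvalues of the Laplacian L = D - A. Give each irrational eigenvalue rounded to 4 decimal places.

[0, 1, 1, 1, 1, 1, 1, 1, 9]

Reading degrees in the order [0, 1, 2, 3, 4, 5, 6, 7, 8] gives [1, 1, 1, 8, 1, 1, 1, 1, 1]; set D = diag(1, 1, 1, 8, 1, 1, 1, 1, 1) and form L = D - A. L is symmetric positive semidefinite, so every eigenvalue is real and nonnegative. The single zero eigenvalue shows the graph is connected.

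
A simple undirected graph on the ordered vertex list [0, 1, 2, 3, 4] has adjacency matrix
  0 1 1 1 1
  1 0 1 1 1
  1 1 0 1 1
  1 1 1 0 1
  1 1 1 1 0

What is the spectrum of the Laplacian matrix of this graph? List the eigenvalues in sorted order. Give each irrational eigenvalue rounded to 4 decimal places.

[0, 5, 5, 5, 5]

Reading degrees in the order [0, 1, 2, 3, 4] gives [4, 4, 4, 4, 4]; set D = diag(4, 4, 4, 4, 4) and form L = D - A. L is symmetric positive semidefinite, so every eigenvalue is real and nonnegative. By the matrix-tree theorem the graph has (1/5) * product of the nonzero eigenvalues = 125 spanning trees.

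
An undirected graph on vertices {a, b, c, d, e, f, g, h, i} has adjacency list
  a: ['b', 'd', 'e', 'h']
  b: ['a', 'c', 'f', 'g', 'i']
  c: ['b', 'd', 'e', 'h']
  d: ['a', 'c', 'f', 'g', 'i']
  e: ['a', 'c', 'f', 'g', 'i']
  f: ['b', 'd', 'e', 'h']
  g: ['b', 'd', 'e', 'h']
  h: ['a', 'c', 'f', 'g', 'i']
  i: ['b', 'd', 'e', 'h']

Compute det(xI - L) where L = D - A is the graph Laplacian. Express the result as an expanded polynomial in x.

x^9 - 40x^8 + 690x^7 - 6720x^6 + 40485x^5 - 154704x^4 + 366560x^3 - 492800x^2 + 288000x

With the vertex order [a, b, c, d, e, f, g, h, i], the degrees are [4, 5, 4, 5, 5, 4, 4, 5, 4], giving D = diag(4, 5, 4, 5, 5, 4, 4, 5, 4) and L = D - A. Computing det(xI - L) by cofactor expansion (or equivalently via sum-over-permutations) gives x^9 - 40x^8 + 690x^7 - 6720x^6 + 40485x^5 - 154704x^4 + 366560x^3 - 492800x^2 + 288000x. The coefficient of x^8 equals -trace(L) = -40, matching the sum of degrees. There is one zero in the spectrum, matching the 1 component.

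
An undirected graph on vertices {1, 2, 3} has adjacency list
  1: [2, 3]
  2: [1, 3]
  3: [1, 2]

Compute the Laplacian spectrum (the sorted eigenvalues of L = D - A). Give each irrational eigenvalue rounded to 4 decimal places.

With the vertex order [1, 2, 3], the degrees are [2, 2, 2], giving D = diag(2, 2, 2) and L = D - A. Diagonalising L (or applying a numerical eigensolver to the 3x3 matrix) gives the spectrum above. The single zero eigenvalue shows the graph is connected. By the matrix-tree theorem the graph has (1/3) * product of the nonzero eigenvalues = 3 spanning trees.

[0, 3, 3]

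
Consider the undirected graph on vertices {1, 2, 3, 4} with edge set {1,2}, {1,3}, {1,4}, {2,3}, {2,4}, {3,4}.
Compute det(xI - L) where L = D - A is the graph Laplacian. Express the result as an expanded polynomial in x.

x^4 - 12x^3 + 48x^2 - 64x

With the vertex order [1, 2, 3, 4], the degrees are [3, 3, 3, 3], giving D = diag(3, 3, 3, 3) and L = D - A. L has integer entries, so p(x) = det(xI - L) has integer coefficients. Expanding the determinant yields x^4 - 12x^3 + 48x^2 - 64x. The constant term is 0 because L is singular (the all-ones vector lies in its kernel). By the matrix-tree theorem the graph has (1/4) * product of the nonzero eigenvalues = 16 spanning trees.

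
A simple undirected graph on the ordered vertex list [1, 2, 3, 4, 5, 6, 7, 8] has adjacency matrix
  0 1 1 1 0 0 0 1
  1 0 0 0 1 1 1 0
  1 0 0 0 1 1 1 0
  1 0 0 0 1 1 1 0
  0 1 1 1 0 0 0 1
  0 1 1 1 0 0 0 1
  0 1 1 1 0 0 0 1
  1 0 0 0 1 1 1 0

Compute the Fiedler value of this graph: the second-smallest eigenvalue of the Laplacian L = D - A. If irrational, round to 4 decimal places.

4

Each diagonal entry of L is the vertex degree and each off-diagonal entry is -1 where an edge is present, 0 otherwise; in the order [1, 2, 3, 4, 5, 6, 7, 8] the diagonal is [4, 4, 4, 4, 4, 4, 4, 4]. The smallest Laplacian eigenvalue is always 0. The next one, lambda_2 = 4, measures how hard the graph is to disconnect: larger values mean better connectivity. By the matrix-tree theorem the graph has (1/8) * product of the nonzero eigenvalues = 4096 spanning trees. The largest eigenvalue, 8, is at most the vertex count 8.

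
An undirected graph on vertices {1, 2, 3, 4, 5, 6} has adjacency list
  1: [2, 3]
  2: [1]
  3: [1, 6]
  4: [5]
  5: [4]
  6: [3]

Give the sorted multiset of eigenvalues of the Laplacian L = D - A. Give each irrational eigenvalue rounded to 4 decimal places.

With the vertex order [1, 2, 3, 4, 5, 6], the degrees are [2, 1, 2, 1, 1, 1], giving D = diag(2, 1, 2, 1, 1, 1) and L = D - A. Since every row of L sums to 0, the all-ones vector is in the kernel and 0 is an eigenvalue. The 2 zero eigenvalues correspond to the 2 connected components.

[0, 0, 0.5858, 2, 2, 3.4142]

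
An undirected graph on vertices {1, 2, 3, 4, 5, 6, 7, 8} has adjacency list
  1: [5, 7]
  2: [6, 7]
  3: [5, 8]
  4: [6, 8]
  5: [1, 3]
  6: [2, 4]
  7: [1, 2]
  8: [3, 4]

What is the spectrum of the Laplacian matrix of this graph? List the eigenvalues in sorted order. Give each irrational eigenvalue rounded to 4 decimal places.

Reading degrees in the order [1, 2, 3, 4, 5, 6, 7, 8] gives [2, 2, 2, 2, 2, 2, 2, 2]; set D = diag(2, 2, 2, 2, 2, 2, 2, 2) and form L = D - A. L is symmetric positive semidefinite, so every eigenvalue is real and nonnegative. By the matrix-tree theorem the graph has (1/8) * product of the nonzero eigenvalues = 8 spanning trees.

[0, 0.5858, 0.5858, 2, 2, 3.4142, 3.4142, 4]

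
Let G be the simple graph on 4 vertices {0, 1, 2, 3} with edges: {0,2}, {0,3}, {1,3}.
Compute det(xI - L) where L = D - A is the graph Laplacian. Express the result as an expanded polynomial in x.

x^4 - 6x^3 + 10x^2 - 4x

Each diagonal entry of L is the vertex degree and each off-diagonal entry is -1 where an edge is present, 0 otherwise; in the order [0, 1, 2, 3] the diagonal is [2, 1, 1, 2]. L has integer entries, so p(x) = det(xI - L) has integer coefficients. Expanding the determinant yields x^4 - 6x^3 + 10x^2 - 4x. The constant term is 0 because L is singular (the all-ones vector lies in its kernel). The largest eigenvalue, 3.4142, is at most the vertex count 4. By the matrix-tree theorem the graph has (1/4) * product of the nonzero eigenvalues = 1 spanning tree.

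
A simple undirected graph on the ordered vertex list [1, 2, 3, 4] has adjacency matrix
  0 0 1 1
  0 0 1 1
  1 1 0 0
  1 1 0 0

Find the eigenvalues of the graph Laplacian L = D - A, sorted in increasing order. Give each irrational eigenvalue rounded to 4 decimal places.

Reading degrees in the order [1, 2, 3, 4] gives [2, 2, 2, 2]; set D = diag(2, 2, 2, 2) and form L = D - A. Diagonalising L (or applying a numerical eigensolver to the 4x4 matrix) gives the spectrum above. The single zero eigenvalue shows the graph is connected. There is one zero in the spectrum, matching the 1 component.

[0, 2, 2, 4]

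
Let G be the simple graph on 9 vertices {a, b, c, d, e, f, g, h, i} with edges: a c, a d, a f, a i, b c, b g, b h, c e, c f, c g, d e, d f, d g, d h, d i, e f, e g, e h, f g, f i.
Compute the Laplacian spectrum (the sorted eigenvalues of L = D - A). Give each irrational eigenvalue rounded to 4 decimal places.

[0, 1.8248, 3.0969, 3.5694, 4.4864, 5.7975, 6.5825, 7.1352, 7.5073]

Each diagonal entry of L is the vertex degree and each off-diagonal entry is -1 where an edge is present, 0 otherwise; in the order [a, b, c, d, e, f, g, h, i] the diagonal is [4, 3, 5, 6, 5, 6, 5, 3, 3]. The multiplicity of 0 as a Laplacian eigenvalue equals the number of connected components. The single zero eigenvalue shows the graph is connected. There is one zero in the spectrum, matching the 1 component.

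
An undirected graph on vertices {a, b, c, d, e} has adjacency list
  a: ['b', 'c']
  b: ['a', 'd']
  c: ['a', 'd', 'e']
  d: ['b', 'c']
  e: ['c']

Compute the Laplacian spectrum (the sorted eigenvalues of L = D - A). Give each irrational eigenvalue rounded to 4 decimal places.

With the vertex order [a, b, c, d, e], the degrees are [2, 2, 3, 2, 1], giving D = diag(2, 2, 3, 2, 1) and L = D - A. L is symmetric positive semidefinite, so every eigenvalue is real and nonnegative. The eigenvalues sum to 10, which equals trace(L) = 2|E|. By the matrix-tree theorem the graph has (1/5) * product of the nonzero eigenvalues = 4 spanning trees.

[0, 0.8299, 2, 2.6889, 4.4812]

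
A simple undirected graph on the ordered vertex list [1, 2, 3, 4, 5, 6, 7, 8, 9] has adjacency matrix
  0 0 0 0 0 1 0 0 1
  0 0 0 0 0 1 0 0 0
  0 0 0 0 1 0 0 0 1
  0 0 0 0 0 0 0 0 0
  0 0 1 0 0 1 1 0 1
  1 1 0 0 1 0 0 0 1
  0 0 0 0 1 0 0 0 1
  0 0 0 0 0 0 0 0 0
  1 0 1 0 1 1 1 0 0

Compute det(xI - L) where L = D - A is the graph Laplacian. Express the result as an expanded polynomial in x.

With the vertex order [1, 2, 3, 4, 5, 6, 7, 8, 9], the degrees are [2, 1, 2, 0, 4, 4, 2, 0, 5], giving D = diag(2, 1, 2, 0, 4, 4, 2, 0, 5) and L = D - A. Computing det(xI - L) by cofactor expansion (or equivalently via sum-over-permutations) gives x^9 - 20x^8 + 155x^7 - 588x^6 + 1138x^5 - 1058x^4 + 364x^3. The constant term is 0 because L is singular (the all-ones vector lies in its kernel).

x^9 - 20x^8 + 155x^7 - 588x^6 + 1138x^5 - 1058x^4 + 364x^3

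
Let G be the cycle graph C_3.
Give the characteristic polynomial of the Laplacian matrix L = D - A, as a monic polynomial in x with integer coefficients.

x^3 - 6x^2 + 9x

The graph has 3 vertices and degree multiset [2, 2, 2]; D is the diagonal matrix of degrees and L = D - A. L has integer entries, so p(x) = det(xI - L) has integer coefficients. Expanding the determinant yields x^3 - 6x^2 + 9x. The coefficient of x^2 equals -trace(L) = -6, matching the sum of degrees. There is one zero in the spectrum, matching the 1 component. By the matrix-tree theorem the graph has (1/3) * product of the nonzero eigenvalues = 3 spanning trees.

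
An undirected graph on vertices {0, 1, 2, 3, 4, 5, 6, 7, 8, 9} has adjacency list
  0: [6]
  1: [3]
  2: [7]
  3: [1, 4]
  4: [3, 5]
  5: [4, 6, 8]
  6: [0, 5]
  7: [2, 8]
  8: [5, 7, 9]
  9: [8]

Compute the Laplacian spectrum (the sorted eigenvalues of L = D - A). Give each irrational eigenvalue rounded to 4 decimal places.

[0, 0.1859, 0.2989, 0.6329, 1.1826, 2, 2.3183, 3.0437, 3.5861, 4.7517]

Reading degrees in the order [0, 1, 2, 3, 4, 5, 6, 7, 8, 9] gives [1, 1, 1, 2, 2, 3, 2, 2, 3, 1]; set D = diag(1, 1, 1, 2, 2, 3, 2, 2, 3, 1) and form L = D - A. L is symmetric positive semidefinite, so every eigenvalue is real and nonnegative. The single zero eigenvalue shows the graph is connected. By the matrix-tree theorem the graph has (1/10) * product of the nonzero eigenvalues = 1 spanning tree.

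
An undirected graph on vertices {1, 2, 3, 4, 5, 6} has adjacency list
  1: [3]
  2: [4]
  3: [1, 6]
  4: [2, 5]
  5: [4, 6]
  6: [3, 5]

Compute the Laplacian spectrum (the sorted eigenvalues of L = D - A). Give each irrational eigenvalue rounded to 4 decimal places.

Each diagonal entry of L is the vertex degree and each off-diagonal entry is -1 where an edge is present, 0 otherwise; in the order [1, 2, 3, 4, 5, 6] the diagonal is [1, 1, 2, 2, 2, 2]. Diagonalising L (or applying a numerical eigensolver to the 6x6 matrix) gives the spectrum above. By the matrix-tree theorem the graph has (1/6) * product of the nonzero eigenvalues = 1 spanning tree. The largest eigenvalue, 3.7321, is at most the vertex count 6.

[0, 0.2679, 1, 2, 3, 3.7321]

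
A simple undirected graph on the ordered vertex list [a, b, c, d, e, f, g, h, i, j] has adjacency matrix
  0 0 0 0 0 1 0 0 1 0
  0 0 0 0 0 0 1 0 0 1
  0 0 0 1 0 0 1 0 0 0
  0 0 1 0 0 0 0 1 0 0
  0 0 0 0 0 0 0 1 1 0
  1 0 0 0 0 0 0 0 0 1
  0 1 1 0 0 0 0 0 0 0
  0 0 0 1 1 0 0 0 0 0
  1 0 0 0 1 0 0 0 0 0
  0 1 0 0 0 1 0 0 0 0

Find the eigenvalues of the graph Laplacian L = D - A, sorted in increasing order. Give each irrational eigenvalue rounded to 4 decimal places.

[0, 0.3820, 0.3820, 1.3820, 1.3820, 2.6180, 2.6180, 3.6180, 3.6180, 4]

Reading degrees in the order [a, b, c, d, e, f, g, h, i, j] gives [2, 2, 2, 2, 2, 2, 2, 2, 2, 2]; set D = diag(2, 2, 2, 2, 2, 2, 2, 2, 2, 2) and form L = D - A. Since every row of L sums to 0, the all-ones vector is in the kernel and 0 is an eigenvalue. By the matrix-tree theorem the graph has (1/10) * product of the nonzero eigenvalues = 10 spanning trees. The eigenvalues sum to 20, which equals trace(L) = 2|E|.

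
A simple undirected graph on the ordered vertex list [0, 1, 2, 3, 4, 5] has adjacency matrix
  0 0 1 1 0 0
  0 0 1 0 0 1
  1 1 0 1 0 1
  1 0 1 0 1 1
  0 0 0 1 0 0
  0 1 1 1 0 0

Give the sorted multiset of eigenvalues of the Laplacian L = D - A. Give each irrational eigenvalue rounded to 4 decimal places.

Reading degrees in the order [0, 1, 2, 3, 4, 5] gives [2, 2, 4, 4, 1, 3]; set D = diag(2, 2, 4, 4, 1, 3) and form L = D - A. L is symmetric positive semidefinite, so every eigenvalue is real and nonnegative. The single zero eigenvalue shows the graph is connected. By the matrix-tree theorem the graph has (1/6) * product of the nonzero eigenvalues = 21 spanning trees.

[0, 0.8851, 1.6972, 3.2541, 4.8608, 5.3028]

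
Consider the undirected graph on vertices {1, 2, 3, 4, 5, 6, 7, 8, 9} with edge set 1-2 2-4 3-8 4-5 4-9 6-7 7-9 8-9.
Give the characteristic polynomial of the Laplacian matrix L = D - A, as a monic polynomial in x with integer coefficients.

x^9 - 16x^8 + 103x^7 - 344x^6 + 640x^5 - 662x^4 + 361x^3 - 94x^2 + 9x

Reading degrees in the order [1, 2, 3, 4, 5, 6, 7, 8, 9] gives [1, 2, 1, 3, 1, 1, 2, 2, 3]; set D = diag(1, 2, 1, 3, 1, 1, 2, 2, 3) and form L = D - A. L has integer entries, so p(x) = det(xI - L) has integer coefficients. Expanding the determinant yields x^9 - 16x^8 + 103x^7 - 344x^6 + 640x^5 - 662x^4 + 361x^3 - 94x^2 + 9x. Since p(0) = det(-L) = 0, x divides p(x). The eigenvalues sum to 16, which equals trace(L) = 2|E|.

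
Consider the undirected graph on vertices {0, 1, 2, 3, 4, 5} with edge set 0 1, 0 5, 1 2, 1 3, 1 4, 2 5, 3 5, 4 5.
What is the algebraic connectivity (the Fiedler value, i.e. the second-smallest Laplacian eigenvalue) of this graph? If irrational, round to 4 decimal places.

2

With the vertex order [0, 1, 2, 3, 4, 5], the degrees are [2, 4, 2, 2, 2, 4], giving D = diag(2, 4, 2, 2, 2, 4) and L = D - A. The sorted Laplacian eigenvalues are [0, 2, 2, 2, 4, 6]; the algebraic connectivity is the second entry, 2.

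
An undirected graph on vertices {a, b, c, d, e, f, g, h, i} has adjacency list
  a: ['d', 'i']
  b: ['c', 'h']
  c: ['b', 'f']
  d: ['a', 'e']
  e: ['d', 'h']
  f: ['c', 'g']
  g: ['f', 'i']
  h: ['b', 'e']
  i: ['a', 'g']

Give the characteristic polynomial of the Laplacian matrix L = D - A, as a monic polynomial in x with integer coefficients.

x^9 - 18x^8 + 135x^7 - 546x^6 + 1287x^5 - 1782x^4 + 1386x^3 - 540x^2 + 81x

Each diagonal entry of L is the vertex degree and each off-diagonal entry is -1 where an edge is present, 0 otherwise; in the order [a, b, c, d, e, f, g, h, i] the diagonal is [2, 2, 2, 2, 2, 2, 2, 2, 2]. Computing det(xI - L) by cofactor expansion (or equivalently via sum-over-permutations) gives x^9 - 18x^8 + 135x^7 - 546x^6 + 1287x^5 - 1782x^4 + 1386x^3 - 540x^2 + 81x. The coefficient of x^8 equals -trace(L) = -18, matching the sum of degrees. There is one zero in the spectrum, matching the 1 component.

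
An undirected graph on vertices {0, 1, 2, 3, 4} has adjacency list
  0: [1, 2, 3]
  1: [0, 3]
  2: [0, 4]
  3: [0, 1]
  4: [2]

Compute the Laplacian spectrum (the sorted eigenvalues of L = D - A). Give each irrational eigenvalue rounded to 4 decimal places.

[0, 0.5188, 2.3111, 3, 4.1701]

Reading degrees in the order [0, 1, 2, 3, 4] gives [3, 2, 2, 2, 1]; set D = diag(3, 2, 2, 2, 1) and form L = D - A. L is symmetric positive semidefinite, so every eigenvalue is real and nonnegative. The single zero eigenvalue shows the graph is connected. By the matrix-tree theorem the graph has (1/5) * product of the nonzero eigenvalues = 3 spanning trees. The largest eigenvalue, 4.1701, is at most the vertex count 5.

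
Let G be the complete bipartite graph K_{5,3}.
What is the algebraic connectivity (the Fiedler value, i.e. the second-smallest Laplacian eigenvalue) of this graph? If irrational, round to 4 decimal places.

The graph has 8 vertices and degree multiset [5, 5, 5, 3, 3, 3, 3, 3]; D is the diagonal matrix of degrees and L = D - A. Computing the eigenvalues of L and sorting gives [0, 3, 3, 3, 3, 5, 5, 8]. The Fiedler value lambda_2 = 3 is strictly positive, so the graph is connected. The eigenvalues sum to 30, which equals trace(L) = 2|E|.

3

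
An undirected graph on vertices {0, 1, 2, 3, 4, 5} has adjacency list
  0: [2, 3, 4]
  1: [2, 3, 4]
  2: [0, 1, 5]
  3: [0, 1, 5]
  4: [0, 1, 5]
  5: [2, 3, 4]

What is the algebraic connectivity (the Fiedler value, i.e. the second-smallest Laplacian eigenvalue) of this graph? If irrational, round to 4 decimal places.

With the vertex order [0, 1, 2, 3, 4, 5], the degrees are [3, 3, 3, 3, 3, 3], giving D = diag(3, 3, 3, 3, 3, 3) and L = D - A. Computing the eigenvalues of L and sorting gives [0, 3, 3, 3, 3, 6]. The Fiedler value lambda_2 = 3 is strictly positive, so the graph is connected.

3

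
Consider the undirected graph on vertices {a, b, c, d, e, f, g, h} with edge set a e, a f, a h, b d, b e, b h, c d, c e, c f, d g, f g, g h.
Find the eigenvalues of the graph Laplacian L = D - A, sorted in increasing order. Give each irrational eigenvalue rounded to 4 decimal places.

Each diagonal entry of L is the vertex degree and each off-diagonal entry is -1 where an edge is present, 0 otherwise; in the order [a, b, c, d, e, f, g, h] the diagonal is [3, 3, 3, 3, 3, 3, 3, 3]. L is symmetric positive semidefinite, so every eigenvalue is real and nonnegative. The single zero eigenvalue shows the graph is connected. The largest eigenvalue, 6, is at most the vertex count 8. There is one zero in the spectrum, matching the 1 component.

[0, 2, 2, 2, 4, 4, 4, 6]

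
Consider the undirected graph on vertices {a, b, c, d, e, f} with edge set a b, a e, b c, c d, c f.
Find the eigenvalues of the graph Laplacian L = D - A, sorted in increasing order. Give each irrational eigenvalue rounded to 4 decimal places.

[0, 0.3249, 1, 1.4608, 3, 4.2143]

Each diagonal entry of L is the vertex degree and each off-diagonal entry is -1 where an edge is present, 0 otherwise; in the order [a, b, c, d, e, f] the diagonal is [2, 2, 3, 1, 1, 1]. The multiplicity of 0 as a Laplacian eigenvalue equals the number of connected components. The single zero eigenvalue shows the graph is connected. The largest eigenvalue, 4.2143, is at most the vertex count 6.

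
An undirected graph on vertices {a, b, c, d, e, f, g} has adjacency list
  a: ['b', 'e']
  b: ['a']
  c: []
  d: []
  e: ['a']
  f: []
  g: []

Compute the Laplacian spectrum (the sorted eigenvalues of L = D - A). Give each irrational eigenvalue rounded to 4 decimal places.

With the vertex order [a, b, c, d, e, f, g], the degrees are [2, 1, 0, 0, 1, 0, 0], giving D = diag(2, 1, 0, 0, 1, 0, 0) and L = D - A. Since every row of L sums to 0, the all-ones vector is in the kernel and 0 is an eigenvalue. The 5 zero eigenvalues correspond to the 5 connected components. The largest eigenvalue, 3, is at most the vertex count 7.

[0, 0, 0, 0, 0, 1, 3]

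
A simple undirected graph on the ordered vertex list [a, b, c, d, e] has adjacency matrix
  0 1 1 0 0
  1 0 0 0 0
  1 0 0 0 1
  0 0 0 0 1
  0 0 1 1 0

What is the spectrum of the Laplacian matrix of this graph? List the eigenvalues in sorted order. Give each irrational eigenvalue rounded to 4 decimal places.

[0, 0.3820, 1.3820, 2.6180, 3.6180]

Reading degrees in the order [a, b, c, d, e] gives [2, 1, 2, 1, 2]; set D = diag(2, 1, 2, 1, 2) and form L = D - A. Since every row of L sums to 0, the all-ones vector is in the kernel and 0 is an eigenvalue. The single zero eigenvalue shows the graph is connected. There is one zero in the spectrum, matching the 1 component. The largest eigenvalue, 3.6180, is at most the vertex count 5.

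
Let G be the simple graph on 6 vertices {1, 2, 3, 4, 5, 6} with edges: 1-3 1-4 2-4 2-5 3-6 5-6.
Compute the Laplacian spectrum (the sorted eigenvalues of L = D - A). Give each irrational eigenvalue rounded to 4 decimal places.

Each diagonal entry of L is the vertex degree and each off-diagonal entry is -1 where an edge is present, 0 otherwise; in the order [1, 2, 3, 4, 5, 6] the diagonal is [2, 2, 2, 2, 2, 2]. Since every row of L sums to 0, the all-ones vector is in the kernel and 0 is an eigenvalue. By the matrix-tree theorem the graph has (1/6) * product of the nonzero eigenvalues = 6 spanning trees.

[0, 1, 1, 3, 3, 4]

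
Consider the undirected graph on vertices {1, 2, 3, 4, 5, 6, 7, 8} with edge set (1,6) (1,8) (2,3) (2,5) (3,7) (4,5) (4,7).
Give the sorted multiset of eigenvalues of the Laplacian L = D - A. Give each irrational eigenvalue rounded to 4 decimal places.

[0, 0, 1, 1.3820, 1.3820, 3, 3.6180, 3.6180]

Each diagonal entry of L is the vertex degree and each off-diagonal entry is -1 where an edge is present, 0 otherwise; in the order [1, 2, 3, 4, 5, 6, 7, 8] the diagonal is [2, 2, 2, 2, 2, 1, 2, 1]. Diagonalising L (or applying a numerical eigensolver to the 8x8 matrix) gives the spectrum above. The 2 zero eigenvalues correspond to the 2 connected components. There are 2 zeros in the spectrum, matching the 2 components.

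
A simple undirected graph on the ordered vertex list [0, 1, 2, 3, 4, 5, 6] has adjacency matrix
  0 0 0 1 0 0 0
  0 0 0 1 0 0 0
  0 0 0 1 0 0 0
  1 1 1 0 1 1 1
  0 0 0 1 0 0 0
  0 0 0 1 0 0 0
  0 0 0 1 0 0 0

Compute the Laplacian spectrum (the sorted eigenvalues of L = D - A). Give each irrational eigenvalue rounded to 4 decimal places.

With the vertex order [0, 1, 2, 3, 4, 5, 6], the degrees are [1, 1, 1, 6, 1, 1, 1], giving D = diag(1, 1, 1, 6, 1, 1, 1) and L = D - A. Diagonalising L (or applying a numerical eigensolver to the 7x7 matrix) gives the spectrum above. The largest eigenvalue, 7, is at most the vertex count 7. There is one zero in the spectrum, matching the 1 component.

[0, 1, 1, 1, 1, 1, 7]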